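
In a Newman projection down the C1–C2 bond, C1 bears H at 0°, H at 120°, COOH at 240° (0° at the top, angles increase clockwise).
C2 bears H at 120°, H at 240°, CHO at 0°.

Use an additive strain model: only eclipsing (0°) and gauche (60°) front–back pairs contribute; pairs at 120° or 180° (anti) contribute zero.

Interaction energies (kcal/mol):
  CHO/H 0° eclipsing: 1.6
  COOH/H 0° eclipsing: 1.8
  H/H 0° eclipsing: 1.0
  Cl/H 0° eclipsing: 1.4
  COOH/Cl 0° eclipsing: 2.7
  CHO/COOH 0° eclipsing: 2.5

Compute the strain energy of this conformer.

4.4 kcal/mol

This conformer (eclipsed): H–CHO eclipsed, H–H eclipsed, COOH–H eclipsed; 1.6 + 1.0 + 1.8 = 4.4 kcal/mol.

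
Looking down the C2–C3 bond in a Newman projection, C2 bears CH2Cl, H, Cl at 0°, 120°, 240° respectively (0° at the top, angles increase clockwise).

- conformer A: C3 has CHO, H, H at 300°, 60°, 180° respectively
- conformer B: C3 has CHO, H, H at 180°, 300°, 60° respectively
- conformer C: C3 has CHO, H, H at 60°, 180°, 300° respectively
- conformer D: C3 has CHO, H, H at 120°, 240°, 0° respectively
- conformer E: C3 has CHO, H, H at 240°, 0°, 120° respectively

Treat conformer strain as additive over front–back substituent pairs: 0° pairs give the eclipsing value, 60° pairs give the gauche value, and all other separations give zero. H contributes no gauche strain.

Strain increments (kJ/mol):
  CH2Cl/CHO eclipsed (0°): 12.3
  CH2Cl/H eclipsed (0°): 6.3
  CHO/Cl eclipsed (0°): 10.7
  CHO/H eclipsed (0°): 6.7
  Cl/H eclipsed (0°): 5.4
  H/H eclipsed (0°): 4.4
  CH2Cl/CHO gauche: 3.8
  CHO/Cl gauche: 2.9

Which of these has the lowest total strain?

A (staggered): CH2Cl–CHO gauche, Cl–CHO gauche; 3.8 + 2.9 = 6.7 kJ/mol.
B (staggered): Cl–CHO gauche; 2.9 = 2.9 kJ/mol.
C (staggered): CH2Cl–CHO gauche; 3.8 = 3.8 kJ/mol.
D (eclipsed): CH2Cl–H eclipsed, H–CHO eclipsed, Cl–H eclipsed; 6.3 + 6.7 + 5.4 = 18.4 kJ/mol.
E (eclipsed): CH2Cl–H eclipsed, H–H eclipsed, Cl–CHO eclipsed; 6.3 + 4.4 + 10.7 = 21.4 kJ/mol.
B has the lowest total (2.9 kJ/mol).

B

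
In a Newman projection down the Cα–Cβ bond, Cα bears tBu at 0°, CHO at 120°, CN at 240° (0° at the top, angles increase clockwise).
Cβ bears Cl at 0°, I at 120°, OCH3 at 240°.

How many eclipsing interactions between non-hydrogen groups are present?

Non-H eclipsing pairs: tBu(0°)/Cl(0°); CHO(120°)/I(120°); CN(240°)/OCH3(240°) — 3 interactions.

3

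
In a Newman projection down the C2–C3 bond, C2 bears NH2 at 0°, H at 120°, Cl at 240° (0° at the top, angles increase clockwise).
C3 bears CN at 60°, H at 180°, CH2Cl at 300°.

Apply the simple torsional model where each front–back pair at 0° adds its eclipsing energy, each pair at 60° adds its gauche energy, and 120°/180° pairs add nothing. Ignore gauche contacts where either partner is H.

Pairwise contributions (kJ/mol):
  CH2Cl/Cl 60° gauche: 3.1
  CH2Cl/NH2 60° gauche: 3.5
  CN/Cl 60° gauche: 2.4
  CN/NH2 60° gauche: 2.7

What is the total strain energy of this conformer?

9.3 kJ/mol

This conformer (staggered): NH2–CN gauche, NH2–CH2Cl gauche, Cl–CH2Cl gauche; 2.7 + 3.5 + 3.1 = 9.3 kJ/mol.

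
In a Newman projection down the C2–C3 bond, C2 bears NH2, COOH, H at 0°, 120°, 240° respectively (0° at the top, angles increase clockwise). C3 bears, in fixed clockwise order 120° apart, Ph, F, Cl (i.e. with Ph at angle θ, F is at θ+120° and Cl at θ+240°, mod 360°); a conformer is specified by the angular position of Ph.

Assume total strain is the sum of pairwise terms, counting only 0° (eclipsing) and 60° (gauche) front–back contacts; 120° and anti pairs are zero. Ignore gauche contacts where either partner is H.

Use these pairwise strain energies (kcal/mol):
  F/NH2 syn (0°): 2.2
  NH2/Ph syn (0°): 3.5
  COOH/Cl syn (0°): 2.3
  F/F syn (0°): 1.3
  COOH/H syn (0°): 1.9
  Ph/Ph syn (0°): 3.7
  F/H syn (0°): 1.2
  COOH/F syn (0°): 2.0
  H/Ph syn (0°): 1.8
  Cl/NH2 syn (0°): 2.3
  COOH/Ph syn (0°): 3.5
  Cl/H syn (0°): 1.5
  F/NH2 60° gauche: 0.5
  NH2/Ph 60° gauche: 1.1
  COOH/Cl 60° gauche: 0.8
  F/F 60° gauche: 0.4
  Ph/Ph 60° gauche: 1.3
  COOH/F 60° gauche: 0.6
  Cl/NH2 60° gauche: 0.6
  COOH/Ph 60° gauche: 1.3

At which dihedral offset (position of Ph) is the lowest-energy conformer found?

300°

Ph at 0° (eclipsed): NH2–Ph eclipsed, COOH–F eclipsed, H–Cl eclipsed; 3.5 + 2.0 + 1.5 = 7.0 kcal/mol.
Ph at 60° (staggered): NH2–Ph gauche, NH2–Cl gauche, COOH–Ph gauche, COOH–F gauche; 1.1 + 0.6 + 1.3 + 0.6 = 3.6 kcal/mol.
Ph at 120° (eclipsed): NH2–Cl eclipsed, COOH–Ph eclipsed, H–F eclipsed; 2.3 + 3.5 + 1.2 = 7.0 kcal/mol.
Ph at 180° (staggered): NH2–F gauche, NH2–Cl gauche, COOH–Ph gauche, COOH–Cl gauche; 0.5 + 0.6 + 1.3 + 0.8 = 3.2 kcal/mol.
Ph at 240° (eclipsed): NH2–F eclipsed, COOH–Cl eclipsed, H–Ph eclipsed; 2.2 + 2.3 + 1.8 = 6.3 kcal/mol.
Ph at 300° (staggered): NH2–Ph gauche, NH2–F gauche, COOH–F gauche, COOH–Cl gauche; 1.1 + 0.5 + 0.6 + 0.8 = 3.0 kcal/mol.
The minimum (3.0 kcal/mol) occurs with Ph at 300°.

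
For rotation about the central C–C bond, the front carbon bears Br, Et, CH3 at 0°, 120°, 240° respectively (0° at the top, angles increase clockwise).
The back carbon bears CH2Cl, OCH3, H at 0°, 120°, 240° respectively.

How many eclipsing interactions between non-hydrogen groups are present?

2

Non-H eclipsing pairs: Br(0°)/CH2Cl(0°); Et(120°)/OCH3(120°) — 2 interactions.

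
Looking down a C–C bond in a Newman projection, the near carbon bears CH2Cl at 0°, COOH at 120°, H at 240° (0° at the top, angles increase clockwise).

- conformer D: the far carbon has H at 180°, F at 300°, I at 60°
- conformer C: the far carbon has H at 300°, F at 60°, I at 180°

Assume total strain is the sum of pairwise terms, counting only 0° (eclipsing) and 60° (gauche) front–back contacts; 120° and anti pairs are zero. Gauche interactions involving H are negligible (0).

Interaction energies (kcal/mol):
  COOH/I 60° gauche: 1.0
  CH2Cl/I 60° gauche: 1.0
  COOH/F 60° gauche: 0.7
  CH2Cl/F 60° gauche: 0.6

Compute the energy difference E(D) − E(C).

D (staggered): CH2Cl–F gauche, CH2Cl–I gauche, COOH–I gauche; 0.6 + 1.0 + 1.0 = 2.6 kcal/mol.
C (staggered): CH2Cl–F gauche, COOH–F gauche, COOH–I gauche; 0.6 + 0.7 + 1.0 = 2.3 kcal/mol.
E(D) − E(C) = 2.6 − 2.3 = +0.3 kcal/mol.

+0.3 kcal/mol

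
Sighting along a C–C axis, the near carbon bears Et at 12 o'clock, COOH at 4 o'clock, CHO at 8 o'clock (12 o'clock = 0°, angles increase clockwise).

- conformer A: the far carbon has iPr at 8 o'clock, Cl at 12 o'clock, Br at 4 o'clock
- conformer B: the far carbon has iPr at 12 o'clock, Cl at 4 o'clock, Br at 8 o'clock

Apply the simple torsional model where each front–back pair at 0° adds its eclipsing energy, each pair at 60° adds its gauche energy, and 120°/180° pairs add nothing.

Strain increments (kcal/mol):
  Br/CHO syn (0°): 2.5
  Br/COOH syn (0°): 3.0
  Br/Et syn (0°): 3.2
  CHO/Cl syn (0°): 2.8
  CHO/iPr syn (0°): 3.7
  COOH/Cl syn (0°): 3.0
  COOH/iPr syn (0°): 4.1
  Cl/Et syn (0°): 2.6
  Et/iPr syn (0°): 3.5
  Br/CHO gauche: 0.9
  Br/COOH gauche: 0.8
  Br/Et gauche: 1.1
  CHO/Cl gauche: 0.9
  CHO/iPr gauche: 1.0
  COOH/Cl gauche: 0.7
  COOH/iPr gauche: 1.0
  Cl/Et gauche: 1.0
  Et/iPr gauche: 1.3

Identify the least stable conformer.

A

A is eclipsed. Et at 0° is eclipsed with Cl at 0° (2.6); COOH at 120° is eclipsed with Br at 120° (3.0); CHO at 240° is eclipsed with iPr at 240° (3.7). Total 9.3 kcal/mol.
B is eclipsed. Et at 0° is eclipsed with iPr at 0° (3.5); COOH at 120° is eclipsed with Cl at 120° (3.0); CHO at 240° is eclipsed with Br at 240° (2.5). Total 9.0 kcal/mol.
A has the highest total (9.3 kcal/mol).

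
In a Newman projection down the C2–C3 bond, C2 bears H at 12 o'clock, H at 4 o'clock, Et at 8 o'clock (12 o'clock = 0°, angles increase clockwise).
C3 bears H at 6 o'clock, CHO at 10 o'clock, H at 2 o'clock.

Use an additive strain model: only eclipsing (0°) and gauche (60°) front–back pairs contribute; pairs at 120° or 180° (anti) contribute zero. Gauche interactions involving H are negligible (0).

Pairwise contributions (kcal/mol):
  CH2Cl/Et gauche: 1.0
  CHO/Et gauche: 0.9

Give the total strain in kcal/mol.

0.9 kcal/mol

This conformer (staggered): Et(240°)/CHO(300°) gauche 0.9 → 0.9 kcal/mol.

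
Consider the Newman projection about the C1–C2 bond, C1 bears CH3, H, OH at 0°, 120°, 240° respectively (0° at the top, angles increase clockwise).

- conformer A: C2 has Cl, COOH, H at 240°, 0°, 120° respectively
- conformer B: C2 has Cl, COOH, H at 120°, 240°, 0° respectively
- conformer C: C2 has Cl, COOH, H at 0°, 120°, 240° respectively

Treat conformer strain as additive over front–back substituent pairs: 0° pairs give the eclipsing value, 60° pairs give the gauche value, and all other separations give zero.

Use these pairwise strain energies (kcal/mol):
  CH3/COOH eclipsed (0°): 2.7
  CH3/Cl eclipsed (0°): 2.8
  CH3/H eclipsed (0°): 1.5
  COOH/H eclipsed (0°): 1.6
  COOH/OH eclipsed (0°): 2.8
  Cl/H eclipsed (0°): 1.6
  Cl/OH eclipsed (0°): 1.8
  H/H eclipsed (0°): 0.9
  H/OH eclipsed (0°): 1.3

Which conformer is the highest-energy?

B

A (eclipsed): CH3(0°)/COOH(0°) eclipsed 2.7; H(120°)/H(120°) eclipsed 0.9; OH(240°)/Cl(240°) eclipsed 1.8 → 5.4 kcal/mol.
B (eclipsed): CH3(0°)/H(0°) eclipsed 1.5; H(120°)/Cl(120°) eclipsed 1.6; OH(240°)/COOH(240°) eclipsed 2.8 → 5.9 kcal/mol.
C (eclipsed): CH3(0°)/Cl(0°) eclipsed 2.8; H(120°)/COOH(120°) eclipsed 1.6; OH(240°)/H(240°) eclipsed 1.3 → 5.7 kcal/mol.
B has the highest total (5.9 kcal/mol).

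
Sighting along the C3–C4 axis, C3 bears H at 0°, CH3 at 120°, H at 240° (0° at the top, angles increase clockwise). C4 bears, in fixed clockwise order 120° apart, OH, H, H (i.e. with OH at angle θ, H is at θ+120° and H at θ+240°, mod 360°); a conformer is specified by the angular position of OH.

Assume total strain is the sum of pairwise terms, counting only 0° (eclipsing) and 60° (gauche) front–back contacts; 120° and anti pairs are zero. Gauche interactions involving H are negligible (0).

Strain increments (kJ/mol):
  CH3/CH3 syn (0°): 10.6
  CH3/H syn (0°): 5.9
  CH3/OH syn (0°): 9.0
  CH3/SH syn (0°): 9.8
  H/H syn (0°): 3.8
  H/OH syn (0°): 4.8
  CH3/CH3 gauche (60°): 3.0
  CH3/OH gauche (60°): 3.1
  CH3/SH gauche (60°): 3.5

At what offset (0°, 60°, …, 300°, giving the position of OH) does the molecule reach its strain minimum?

300°

OH at 0° (eclipsed): H(0°)/OH(0°) eclipsed 4.8; CH3(120°)/H(120°) eclipsed 5.9; H(240°)/H(240°) eclipsed 3.8 → 14.5 kJ/mol.
OH at 60° (staggered): CH3(120°)/OH(60°) gauche 3.1 → 3.1 kJ/mol.
OH at 120° (eclipsed): H(0°)/H(0°) eclipsed 3.8; CH3(120°)/OH(120°) eclipsed 9.0; H(240°)/H(240°) eclipsed 3.8 → 16.6 kJ/mol.
OH at 180° (staggered): CH3(120°)/OH(180°) gauche 3.1 → 3.1 kJ/mol.
OH at 240° (eclipsed): H(0°)/H(0°) eclipsed 3.8; CH3(120°)/H(120°) eclipsed 5.9; H(240°)/OH(240°) eclipsed 4.8 → 14.5 kJ/mol.
OH at 300° (staggered): no non-H gauche contacts → 0.0 kJ/mol.
The minimum (0.0 kJ/mol) occurs with OH at 300°.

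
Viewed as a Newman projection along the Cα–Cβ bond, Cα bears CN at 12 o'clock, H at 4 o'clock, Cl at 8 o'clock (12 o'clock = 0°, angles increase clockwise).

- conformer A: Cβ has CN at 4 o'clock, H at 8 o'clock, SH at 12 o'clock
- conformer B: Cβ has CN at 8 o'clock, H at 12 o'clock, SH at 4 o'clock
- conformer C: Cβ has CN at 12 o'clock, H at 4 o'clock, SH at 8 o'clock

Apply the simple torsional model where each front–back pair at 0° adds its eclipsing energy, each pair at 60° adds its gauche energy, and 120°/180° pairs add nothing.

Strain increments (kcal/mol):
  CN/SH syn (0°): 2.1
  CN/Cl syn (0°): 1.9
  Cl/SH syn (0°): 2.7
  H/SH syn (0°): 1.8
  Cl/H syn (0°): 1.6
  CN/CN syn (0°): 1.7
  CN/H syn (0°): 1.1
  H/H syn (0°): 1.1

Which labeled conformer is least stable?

A (eclipsed): CN–SH eclipsed, H–CN eclipsed, Cl–H eclipsed; 2.1 + 1.1 + 1.6 = 4.8 kcal/mol.
B (eclipsed): CN–H eclipsed, H–SH eclipsed, Cl–CN eclipsed; 1.1 + 1.8 + 1.9 = 4.8 kcal/mol.
C (eclipsed): CN–CN eclipsed, H–H eclipsed, Cl–SH eclipsed; 1.7 + 1.1 + 2.7 = 5.5 kcal/mol.
C has the highest total (5.5 kcal/mol).

C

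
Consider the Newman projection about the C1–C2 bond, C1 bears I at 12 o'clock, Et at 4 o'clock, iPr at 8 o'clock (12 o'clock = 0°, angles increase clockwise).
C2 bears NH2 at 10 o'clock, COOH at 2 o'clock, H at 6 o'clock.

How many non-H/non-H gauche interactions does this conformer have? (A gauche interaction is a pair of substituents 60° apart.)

4

Non-H gauche pairs: I(0°)/NH2(300°); I(0°)/COOH(60°); Et(120°)/COOH(60°); iPr(240°)/NH2(300°) — 4 interactions.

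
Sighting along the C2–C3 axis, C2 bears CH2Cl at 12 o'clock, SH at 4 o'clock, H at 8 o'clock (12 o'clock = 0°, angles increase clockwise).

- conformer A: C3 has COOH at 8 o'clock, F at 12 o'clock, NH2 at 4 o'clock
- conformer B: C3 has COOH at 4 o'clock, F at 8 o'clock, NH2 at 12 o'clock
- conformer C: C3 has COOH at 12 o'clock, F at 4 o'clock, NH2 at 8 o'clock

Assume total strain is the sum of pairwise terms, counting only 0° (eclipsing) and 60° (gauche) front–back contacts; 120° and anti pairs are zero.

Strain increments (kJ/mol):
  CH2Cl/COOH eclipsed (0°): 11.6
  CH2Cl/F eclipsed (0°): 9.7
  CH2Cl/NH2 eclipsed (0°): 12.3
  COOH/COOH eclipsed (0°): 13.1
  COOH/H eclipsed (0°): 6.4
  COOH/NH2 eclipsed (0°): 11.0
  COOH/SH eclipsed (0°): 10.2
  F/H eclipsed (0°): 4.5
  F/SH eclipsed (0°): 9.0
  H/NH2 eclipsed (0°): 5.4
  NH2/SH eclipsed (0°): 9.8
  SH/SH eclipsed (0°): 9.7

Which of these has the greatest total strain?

B

A (eclipsed): CH2Cl–F eclipsed, SH–NH2 eclipsed, H–COOH eclipsed; 9.7 + 9.8 + 6.4 = 25.9 kJ/mol.
B (eclipsed): CH2Cl–NH2 eclipsed, SH–COOH eclipsed, H–F eclipsed; 12.3 + 10.2 + 4.5 = 27.0 kJ/mol.
C (eclipsed): CH2Cl–COOH eclipsed, SH–F eclipsed, H–NH2 eclipsed; 11.6 + 9.0 + 5.4 = 26.0 kJ/mol.
B has the highest total (27.0 kJ/mol).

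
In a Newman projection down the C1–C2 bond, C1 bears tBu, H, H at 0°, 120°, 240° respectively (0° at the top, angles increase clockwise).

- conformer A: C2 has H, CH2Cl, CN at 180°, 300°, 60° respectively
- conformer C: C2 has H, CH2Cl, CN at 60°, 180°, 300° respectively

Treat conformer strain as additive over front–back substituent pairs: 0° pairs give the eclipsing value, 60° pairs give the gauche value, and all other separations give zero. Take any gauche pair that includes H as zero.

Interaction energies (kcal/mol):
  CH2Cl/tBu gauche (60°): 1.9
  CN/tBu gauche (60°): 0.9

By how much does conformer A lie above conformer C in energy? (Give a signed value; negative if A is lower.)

+1.9 kcal/mol

A (staggered): tBu(0°)/CH2Cl(300°) gauche 1.9; tBu(0°)/CN(60°) gauche 0.9 → 2.8 kcal/mol.
C (staggered): tBu(0°)/CN(300°) gauche 0.9 → 0.9 kcal/mol.
E(A) − E(C) = 2.8 − 0.9 = +1.9 kcal/mol.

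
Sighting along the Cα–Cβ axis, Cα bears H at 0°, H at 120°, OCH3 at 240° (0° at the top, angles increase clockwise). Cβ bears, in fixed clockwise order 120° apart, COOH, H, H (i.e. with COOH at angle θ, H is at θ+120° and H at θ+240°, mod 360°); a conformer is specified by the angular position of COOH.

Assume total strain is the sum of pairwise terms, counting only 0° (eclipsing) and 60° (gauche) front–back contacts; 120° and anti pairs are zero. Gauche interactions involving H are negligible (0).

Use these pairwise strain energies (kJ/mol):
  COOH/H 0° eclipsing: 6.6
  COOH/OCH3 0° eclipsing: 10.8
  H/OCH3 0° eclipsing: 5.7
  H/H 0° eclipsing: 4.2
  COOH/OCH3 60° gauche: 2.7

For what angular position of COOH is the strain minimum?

60°

COOH at 0° (eclipsed): H–COOH eclipsed, H–H eclipsed, OCH3–H eclipsed; 6.6 + 4.2 + 5.7 = 16.5 kJ/mol.
COOH at 60° (staggered): no non-H gauche contacts → 0.0 kJ/mol.
COOH at 120° (eclipsed): H–H eclipsed, H–COOH eclipsed, OCH3–H eclipsed; 4.2 + 6.6 + 5.7 = 16.5 kJ/mol.
COOH at 180° (staggered): OCH3–COOH gauche; 2.7 = 2.7 kJ/mol.
COOH at 240° (eclipsed): H–H eclipsed, H–H eclipsed, OCH3–COOH eclipsed; 4.2 + 4.2 + 10.8 = 19.2 kJ/mol.
COOH at 300° (staggered): OCH3–COOH gauche; 2.7 = 2.7 kJ/mol.
The minimum (0.0 kJ/mol) occurs with COOH at 60°.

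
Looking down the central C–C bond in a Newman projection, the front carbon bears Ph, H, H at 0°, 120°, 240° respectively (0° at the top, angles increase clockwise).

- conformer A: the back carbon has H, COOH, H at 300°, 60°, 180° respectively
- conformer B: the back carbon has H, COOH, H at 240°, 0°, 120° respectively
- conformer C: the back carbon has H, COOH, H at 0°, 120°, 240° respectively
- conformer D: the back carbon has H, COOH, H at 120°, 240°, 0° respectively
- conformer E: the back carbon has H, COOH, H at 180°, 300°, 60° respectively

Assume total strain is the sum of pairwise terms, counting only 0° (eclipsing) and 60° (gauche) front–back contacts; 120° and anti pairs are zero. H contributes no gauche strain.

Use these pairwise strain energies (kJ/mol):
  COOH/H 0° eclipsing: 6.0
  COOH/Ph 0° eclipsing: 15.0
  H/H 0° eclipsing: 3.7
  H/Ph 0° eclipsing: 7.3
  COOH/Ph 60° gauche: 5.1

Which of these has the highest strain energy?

A (staggered): Ph(0°)/COOH(60°) gauche 5.1 → 5.1 kJ/mol.
B (eclipsed): Ph(0°)/COOH(0°) eclipsed 15.0; H(120°)/H(120°) eclipsed 3.7; H(240°)/H(240°) eclipsed 3.7 → 22.4 kJ/mol.
C (eclipsed): Ph(0°)/H(0°) eclipsed 7.3; H(120°)/COOH(120°) eclipsed 6.0; H(240°)/H(240°) eclipsed 3.7 → 17.0 kJ/mol.
D (eclipsed): Ph(0°)/H(0°) eclipsed 7.3; H(120°)/H(120°) eclipsed 3.7; H(240°)/COOH(240°) eclipsed 6.0 → 17.0 kJ/mol.
E (staggered): Ph(0°)/COOH(300°) gauche 5.1 → 5.1 kJ/mol.
B has the highest total (22.4 kJ/mol).

B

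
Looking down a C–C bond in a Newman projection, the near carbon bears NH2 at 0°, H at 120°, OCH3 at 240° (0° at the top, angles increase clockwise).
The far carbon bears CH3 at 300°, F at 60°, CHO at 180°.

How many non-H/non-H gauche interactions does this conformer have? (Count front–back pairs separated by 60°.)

4

Non-H gauche pairs: NH2(0°)/CH3(300°); NH2(0°)/F(60°); OCH3(240°)/CH3(300°); OCH3(240°)/CHO(180°) — 4 interactions.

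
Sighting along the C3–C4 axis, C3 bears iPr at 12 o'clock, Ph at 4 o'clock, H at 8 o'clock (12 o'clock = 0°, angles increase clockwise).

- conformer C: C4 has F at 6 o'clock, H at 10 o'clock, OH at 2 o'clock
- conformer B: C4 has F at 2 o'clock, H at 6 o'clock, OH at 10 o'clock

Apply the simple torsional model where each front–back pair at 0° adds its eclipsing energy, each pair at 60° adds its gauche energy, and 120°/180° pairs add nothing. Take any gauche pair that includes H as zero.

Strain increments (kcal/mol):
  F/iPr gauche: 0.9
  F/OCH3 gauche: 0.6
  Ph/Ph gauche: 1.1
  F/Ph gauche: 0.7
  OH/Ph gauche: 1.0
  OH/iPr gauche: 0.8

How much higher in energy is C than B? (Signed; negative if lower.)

C is staggered. iPr at 0° is gauche with OH at 60° (0.8); Ph at 120° is gauche with F at 180° (0.7); Ph at 120° is gauche with OH at 60° (1.0). Total 2.5 kcal/mol.
B is staggered. iPr at 0° is gauche with F at 60° (0.9); iPr at 0° is gauche with OH at 300° (0.8); Ph at 120° is gauche with F at 60° (0.7). Total 2.4 kcal/mol.
E(C) − E(B) = 2.5 − 2.4 = +0.1 kcal/mol.

+0.1 kcal/mol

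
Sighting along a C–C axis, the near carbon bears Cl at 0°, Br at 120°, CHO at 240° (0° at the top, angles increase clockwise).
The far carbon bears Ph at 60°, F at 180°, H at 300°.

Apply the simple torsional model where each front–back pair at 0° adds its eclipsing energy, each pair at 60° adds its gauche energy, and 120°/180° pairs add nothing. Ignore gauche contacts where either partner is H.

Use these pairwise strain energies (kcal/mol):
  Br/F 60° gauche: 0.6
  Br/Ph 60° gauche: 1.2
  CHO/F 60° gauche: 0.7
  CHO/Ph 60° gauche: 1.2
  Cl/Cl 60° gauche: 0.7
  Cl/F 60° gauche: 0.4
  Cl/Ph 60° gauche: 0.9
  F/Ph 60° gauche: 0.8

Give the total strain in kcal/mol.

3.4 kcal/mol

This conformer (staggered): Cl(0°)/Ph(60°) gauche 0.9; Br(120°)/Ph(60°) gauche 1.2; Br(120°)/F(180°) gauche 0.6; CHO(240°)/F(180°) gauche 0.7 → 3.4 kcal/mol.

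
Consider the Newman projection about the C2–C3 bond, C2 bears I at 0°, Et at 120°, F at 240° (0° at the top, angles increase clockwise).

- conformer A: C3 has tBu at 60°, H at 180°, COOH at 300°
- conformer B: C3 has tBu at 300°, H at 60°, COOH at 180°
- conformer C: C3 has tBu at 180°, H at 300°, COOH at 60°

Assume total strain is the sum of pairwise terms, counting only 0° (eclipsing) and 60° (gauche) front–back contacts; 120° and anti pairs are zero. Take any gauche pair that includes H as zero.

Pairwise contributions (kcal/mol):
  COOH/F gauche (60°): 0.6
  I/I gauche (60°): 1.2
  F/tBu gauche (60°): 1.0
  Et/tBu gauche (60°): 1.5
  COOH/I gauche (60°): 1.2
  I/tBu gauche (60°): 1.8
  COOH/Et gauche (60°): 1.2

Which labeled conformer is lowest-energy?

A (staggered): I(0°)/tBu(60°) gauche 1.8; I(0°)/COOH(300°) gauche 1.2; Et(120°)/tBu(60°) gauche 1.5; F(240°)/COOH(300°) gauche 0.6 → 5.1 kcal/mol.
B (staggered): I(0°)/tBu(300°) gauche 1.8; Et(120°)/COOH(180°) gauche 1.2; F(240°)/tBu(300°) gauche 1.0; F(240°)/COOH(180°) gauche 0.6 → 4.6 kcal/mol.
C (staggered): I(0°)/COOH(60°) gauche 1.2; Et(120°)/tBu(180°) gauche 1.5; Et(120°)/COOH(60°) gauche 1.2; F(240°)/tBu(180°) gauche 1.0 → 4.9 kcal/mol.
B has the lowest total (4.6 kcal/mol).

B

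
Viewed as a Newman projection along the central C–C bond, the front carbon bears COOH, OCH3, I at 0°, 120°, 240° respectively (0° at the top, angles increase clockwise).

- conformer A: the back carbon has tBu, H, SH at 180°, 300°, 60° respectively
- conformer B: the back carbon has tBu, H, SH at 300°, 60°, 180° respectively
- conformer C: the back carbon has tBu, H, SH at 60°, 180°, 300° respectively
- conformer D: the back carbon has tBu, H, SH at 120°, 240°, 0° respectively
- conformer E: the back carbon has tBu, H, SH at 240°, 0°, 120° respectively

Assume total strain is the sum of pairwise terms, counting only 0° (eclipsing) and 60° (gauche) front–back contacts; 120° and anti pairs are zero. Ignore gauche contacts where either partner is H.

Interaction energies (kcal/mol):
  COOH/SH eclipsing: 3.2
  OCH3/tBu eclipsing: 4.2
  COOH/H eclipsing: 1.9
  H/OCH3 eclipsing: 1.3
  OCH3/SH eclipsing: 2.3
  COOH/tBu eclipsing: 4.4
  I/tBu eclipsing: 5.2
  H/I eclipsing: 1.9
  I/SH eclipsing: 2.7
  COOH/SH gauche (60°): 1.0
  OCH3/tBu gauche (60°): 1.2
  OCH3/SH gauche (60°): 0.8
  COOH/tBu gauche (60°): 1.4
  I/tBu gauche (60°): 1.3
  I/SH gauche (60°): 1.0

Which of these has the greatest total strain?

E

A (staggered): COOH(0°)/SH(60°) gauche 1.0; OCH3(120°)/tBu(180°) gauche 1.2; OCH3(120°)/SH(60°) gauche 0.8; I(240°)/tBu(180°) gauche 1.3 → 4.3 kcal/mol.
B (staggered): COOH(0°)/tBu(300°) gauche 1.4; OCH3(120°)/SH(180°) gauche 0.8; I(240°)/tBu(300°) gauche 1.3; I(240°)/SH(180°) gauche 1.0 → 4.5 kcal/mol.
C (staggered): COOH(0°)/tBu(60°) gauche 1.4; COOH(0°)/SH(300°) gauche 1.0; OCH3(120°)/tBu(60°) gauche 1.2; I(240°)/SH(300°) gauche 1.0 → 4.6 kcal/mol.
D (eclipsed): COOH(0°)/SH(0°) eclipsed 3.2; OCH3(120°)/tBu(120°) eclipsed 4.2; I(240°)/H(240°) eclipsed 1.9 → 9.3 kcal/mol.
E (eclipsed): COOH(0°)/H(0°) eclipsed 1.9; OCH3(120°)/SH(120°) eclipsed 2.3; I(240°)/tBu(240°) eclipsed 5.2 → 9.4 kcal/mol.
E has the highest total (9.4 kcal/mol).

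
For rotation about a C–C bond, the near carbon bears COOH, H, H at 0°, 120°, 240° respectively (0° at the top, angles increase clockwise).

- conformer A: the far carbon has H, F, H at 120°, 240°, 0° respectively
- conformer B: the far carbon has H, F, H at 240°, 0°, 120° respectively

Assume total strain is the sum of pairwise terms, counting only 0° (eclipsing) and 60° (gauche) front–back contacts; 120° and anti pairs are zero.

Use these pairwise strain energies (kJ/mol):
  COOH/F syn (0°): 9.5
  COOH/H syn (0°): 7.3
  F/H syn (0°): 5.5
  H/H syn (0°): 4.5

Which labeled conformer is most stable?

A is eclipsed. COOH at 0° is eclipsed with H at 0° (7.3); H at 120° is eclipsed with H at 120° (4.5); H at 240° is eclipsed with F at 240° (5.5). Total 17.3 kJ/mol.
B is eclipsed. COOH at 0° is eclipsed with F at 0° (9.5); H at 120° is eclipsed with H at 120° (4.5); H at 240° is eclipsed with H at 240° (4.5). Total 18.5 kJ/mol.
A has the lowest total (17.3 kJ/mol).

A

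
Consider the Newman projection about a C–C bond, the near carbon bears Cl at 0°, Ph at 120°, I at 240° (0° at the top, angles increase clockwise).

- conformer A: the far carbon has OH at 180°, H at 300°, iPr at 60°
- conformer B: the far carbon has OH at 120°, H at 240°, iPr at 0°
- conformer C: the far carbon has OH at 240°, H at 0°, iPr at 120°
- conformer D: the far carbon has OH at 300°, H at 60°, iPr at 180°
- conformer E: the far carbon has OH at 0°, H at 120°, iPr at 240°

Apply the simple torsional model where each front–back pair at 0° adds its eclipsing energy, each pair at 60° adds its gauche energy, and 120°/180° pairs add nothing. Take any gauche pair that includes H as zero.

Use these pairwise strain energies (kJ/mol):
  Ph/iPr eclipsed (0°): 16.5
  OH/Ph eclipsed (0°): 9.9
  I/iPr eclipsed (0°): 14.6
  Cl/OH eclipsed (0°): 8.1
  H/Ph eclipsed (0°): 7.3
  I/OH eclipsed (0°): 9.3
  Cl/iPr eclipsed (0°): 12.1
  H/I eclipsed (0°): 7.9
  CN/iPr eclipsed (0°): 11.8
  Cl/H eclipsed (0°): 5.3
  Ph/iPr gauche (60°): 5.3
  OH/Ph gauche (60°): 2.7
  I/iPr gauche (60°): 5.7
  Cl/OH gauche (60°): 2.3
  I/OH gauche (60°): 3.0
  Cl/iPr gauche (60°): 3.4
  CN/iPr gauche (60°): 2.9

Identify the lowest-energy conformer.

A

A is staggered. Cl at 0° is gauche with iPr at 60° (3.4); Ph at 120° is gauche with OH at 180° (2.7); Ph at 120° is gauche with iPr at 60° (5.3); I at 240° is gauche with OH at 180° (3.0). Total 14.4 kJ/mol.
B is eclipsed. Cl at 0° is eclipsed with iPr at 0° (12.1); Ph at 120° is eclipsed with OH at 120° (9.9); I at 240° is eclipsed with H at 240° (7.9). Total 29.9 kJ/mol.
C is eclipsed. Cl at 0° is eclipsed with H at 0° (5.3); Ph at 120° is eclipsed with iPr at 120° (16.5); I at 240° is eclipsed with OH at 240° (9.3). Total 31.1 kJ/mol.
D is staggered. Cl at 0° is gauche with OH at 300° (2.3); Ph at 120° is gauche with iPr at 180° (5.3); I at 240° is gauche with OH at 300° (3.0); I at 240° is gauche with iPr at 180° (5.7). Total 16.3 kJ/mol.
E is eclipsed. Cl at 0° is eclipsed with OH at 0° (8.1); Ph at 120° is eclipsed with H at 120° (7.3); I at 240° is eclipsed with iPr at 240° (14.6). Total 30.0 kJ/mol.
A has the lowest total (14.4 kJ/mol).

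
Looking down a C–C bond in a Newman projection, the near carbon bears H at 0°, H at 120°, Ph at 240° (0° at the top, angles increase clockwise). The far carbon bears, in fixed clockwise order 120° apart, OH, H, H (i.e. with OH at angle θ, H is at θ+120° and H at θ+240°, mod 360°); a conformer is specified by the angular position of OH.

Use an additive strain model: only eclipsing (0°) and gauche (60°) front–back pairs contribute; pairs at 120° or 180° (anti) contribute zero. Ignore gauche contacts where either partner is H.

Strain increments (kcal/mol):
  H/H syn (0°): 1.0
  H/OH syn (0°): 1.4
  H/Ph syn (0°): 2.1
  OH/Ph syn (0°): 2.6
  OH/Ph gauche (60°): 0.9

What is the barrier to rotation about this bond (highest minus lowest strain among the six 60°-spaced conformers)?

4.6 kcal/mol

OH at 0° (eclipsed): H(0°)/OH(0°) eclipsed 1.4; H(120°)/H(120°) eclipsed 1.0; Ph(240°)/H(240°) eclipsed 2.1 → 4.5 kcal/mol.
OH at 60° (staggered): no non-H gauche contacts → 0.0 kcal/mol.
OH at 120° (eclipsed): H(0°)/H(0°) eclipsed 1.0; H(120°)/OH(120°) eclipsed 1.4; Ph(240°)/H(240°) eclipsed 2.1 → 4.5 kcal/mol.
OH at 180° (staggered): Ph(240°)/OH(180°) gauche 0.9 → 0.9 kcal/mol.
OH at 240° (eclipsed): H(0°)/H(0°) eclipsed 1.0; H(120°)/H(120°) eclipsed 1.0; Ph(240°)/OH(240°) eclipsed 2.6 → 4.6 kcal/mol.
OH at 300° (staggered): Ph(240°)/OH(300°) gauche 0.9 → 0.9 kcal/mol.
Max at 240° (4.6 kcal/mol), min at 60° (0.0 kcal/mol); barrier = 4.6 kcal/mol.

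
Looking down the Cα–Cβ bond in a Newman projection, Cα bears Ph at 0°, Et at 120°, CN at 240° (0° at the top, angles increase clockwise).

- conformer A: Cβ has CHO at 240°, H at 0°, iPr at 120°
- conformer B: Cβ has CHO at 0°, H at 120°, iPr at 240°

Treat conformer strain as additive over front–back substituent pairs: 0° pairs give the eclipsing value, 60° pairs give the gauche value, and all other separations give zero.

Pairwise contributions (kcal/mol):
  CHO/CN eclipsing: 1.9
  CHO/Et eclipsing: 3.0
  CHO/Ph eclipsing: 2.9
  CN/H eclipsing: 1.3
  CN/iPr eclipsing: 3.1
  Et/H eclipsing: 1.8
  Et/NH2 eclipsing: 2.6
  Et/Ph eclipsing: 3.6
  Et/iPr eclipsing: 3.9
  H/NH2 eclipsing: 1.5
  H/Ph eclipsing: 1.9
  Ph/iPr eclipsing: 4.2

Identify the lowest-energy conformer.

A

A is eclipsed. Ph at 0° is eclipsed with H at 0° (1.9); Et at 120° is eclipsed with iPr at 120° (3.9); CN at 240° is eclipsed with CHO at 240° (1.9). Total 7.7 kcal/mol.
B is eclipsed. Ph at 0° is eclipsed with CHO at 0° (2.9); Et at 120° is eclipsed with H at 120° (1.8); CN at 240° is eclipsed with iPr at 240° (3.1). Total 7.8 kcal/mol.
A has the lowest total (7.7 kcal/mol).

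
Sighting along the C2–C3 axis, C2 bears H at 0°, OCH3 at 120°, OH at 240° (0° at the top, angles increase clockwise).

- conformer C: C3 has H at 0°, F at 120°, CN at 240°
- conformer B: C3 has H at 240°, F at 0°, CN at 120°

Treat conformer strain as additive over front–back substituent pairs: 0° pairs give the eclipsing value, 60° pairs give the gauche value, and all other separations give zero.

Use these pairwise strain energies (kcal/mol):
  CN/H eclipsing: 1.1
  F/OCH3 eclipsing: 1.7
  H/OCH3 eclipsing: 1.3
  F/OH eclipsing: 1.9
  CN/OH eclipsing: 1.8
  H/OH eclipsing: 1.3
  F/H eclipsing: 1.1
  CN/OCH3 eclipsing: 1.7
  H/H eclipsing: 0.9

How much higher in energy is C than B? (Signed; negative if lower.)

+0.3 kcal/mol

C (eclipsed): H(0°)/H(0°) eclipsed 0.9; OCH3(120°)/F(120°) eclipsed 1.7; OH(240°)/CN(240°) eclipsed 1.8 → 4.4 kcal/mol.
B (eclipsed): H(0°)/F(0°) eclipsed 1.1; OCH3(120°)/CN(120°) eclipsed 1.7; OH(240°)/H(240°) eclipsed 1.3 → 4.1 kcal/mol.
E(C) − E(B) = 4.4 − 4.1 = +0.3 kcal/mol.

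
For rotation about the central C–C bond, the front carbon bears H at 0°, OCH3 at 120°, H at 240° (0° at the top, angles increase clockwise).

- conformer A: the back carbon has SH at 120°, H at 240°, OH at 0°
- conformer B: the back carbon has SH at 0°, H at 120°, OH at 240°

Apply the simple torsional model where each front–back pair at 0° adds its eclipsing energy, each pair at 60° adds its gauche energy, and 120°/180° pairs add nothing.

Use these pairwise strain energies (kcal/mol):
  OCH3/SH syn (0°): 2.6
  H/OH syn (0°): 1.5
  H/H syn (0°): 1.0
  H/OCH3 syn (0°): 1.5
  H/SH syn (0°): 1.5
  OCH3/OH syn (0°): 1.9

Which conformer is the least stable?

A

A (eclipsed): H(0°)/OH(0°) eclipsed 1.5; OCH3(120°)/SH(120°) eclipsed 2.6; H(240°)/H(240°) eclipsed 1.0 → 5.1 kcal/mol.
B (eclipsed): H(0°)/SH(0°) eclipsed 1.5; OCH3(120°)/H(120°) eclipsed 1.5; H(240°)/OH(240°) eclipsed 1.5 → 4.5 kcal/mol.
A has the highest total (5.1 kcal/mol).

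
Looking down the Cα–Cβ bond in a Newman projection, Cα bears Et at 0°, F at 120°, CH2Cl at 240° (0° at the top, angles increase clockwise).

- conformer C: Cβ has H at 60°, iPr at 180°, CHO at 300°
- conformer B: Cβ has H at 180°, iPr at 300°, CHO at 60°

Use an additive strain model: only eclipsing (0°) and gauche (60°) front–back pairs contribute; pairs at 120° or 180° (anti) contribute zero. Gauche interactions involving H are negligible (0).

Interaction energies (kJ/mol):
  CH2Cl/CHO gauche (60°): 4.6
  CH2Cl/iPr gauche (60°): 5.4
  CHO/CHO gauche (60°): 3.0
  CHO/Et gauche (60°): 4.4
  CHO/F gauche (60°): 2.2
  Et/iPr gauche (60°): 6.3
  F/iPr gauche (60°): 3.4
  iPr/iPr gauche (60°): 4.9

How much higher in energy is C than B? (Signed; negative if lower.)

C (staggered): Et–CHO gauche, F–iPr gauche, CH2Cl–iPr gauche, CH2Cl–CHO gauche; 4.4 + 3.4 + 5.4 + 4.6 = 17.8 kJ/mol.
B (staggered): Et–iPr gauche, Et–CHO gauche, F–CHO gauche, CH2Cl–iPr gauche; 6.3 + 4.4 + 2.2 + 5.4 = 18.3 kJ/mol.
E(C) − E(B) = 17.8 − 18.3 = -0.5 kJ/mol.

-0.5 kJ/mol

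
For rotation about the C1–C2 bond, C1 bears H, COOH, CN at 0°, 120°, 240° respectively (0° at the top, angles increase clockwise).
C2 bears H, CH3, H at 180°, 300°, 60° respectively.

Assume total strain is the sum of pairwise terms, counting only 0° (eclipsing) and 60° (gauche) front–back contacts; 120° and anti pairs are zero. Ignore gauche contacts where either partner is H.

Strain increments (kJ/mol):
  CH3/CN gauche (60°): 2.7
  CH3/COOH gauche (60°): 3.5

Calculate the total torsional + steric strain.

2.7 kJ/mol

This conformer (staggered): CN–CH3 gauche; 2.7 = 2.7 kJ/mol.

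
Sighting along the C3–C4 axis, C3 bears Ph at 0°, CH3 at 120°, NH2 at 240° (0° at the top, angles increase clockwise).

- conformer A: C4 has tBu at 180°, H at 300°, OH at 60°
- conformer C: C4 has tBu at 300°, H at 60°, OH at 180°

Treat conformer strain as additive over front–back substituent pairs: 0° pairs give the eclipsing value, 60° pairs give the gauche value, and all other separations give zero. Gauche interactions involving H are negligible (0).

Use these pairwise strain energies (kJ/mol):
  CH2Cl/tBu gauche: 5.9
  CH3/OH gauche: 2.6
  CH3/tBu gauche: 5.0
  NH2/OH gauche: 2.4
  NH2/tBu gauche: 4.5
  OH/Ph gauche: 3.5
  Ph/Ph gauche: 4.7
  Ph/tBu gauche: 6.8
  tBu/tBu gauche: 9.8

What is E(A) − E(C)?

A (staggered): Ph–OH gauche, CH3–tBu gauche, CH3–OH gauche, NH2–tBu gauche; 3.5 + 5.0 + 2.6 + 4.5 = 15.6 kJ/mol.
C (staggered): Ph–tBu gauche, CH3–OH gauche, NH2–tBu gauche, NH2–OH gauche; 6.8 + 2.6 + 4.5 + 2.4 = 16.3 kJ/mol.
E(A) − E(C) = 15.6 − 16.3 = -0.7 kJ/mol.

-0.7 kJ/mol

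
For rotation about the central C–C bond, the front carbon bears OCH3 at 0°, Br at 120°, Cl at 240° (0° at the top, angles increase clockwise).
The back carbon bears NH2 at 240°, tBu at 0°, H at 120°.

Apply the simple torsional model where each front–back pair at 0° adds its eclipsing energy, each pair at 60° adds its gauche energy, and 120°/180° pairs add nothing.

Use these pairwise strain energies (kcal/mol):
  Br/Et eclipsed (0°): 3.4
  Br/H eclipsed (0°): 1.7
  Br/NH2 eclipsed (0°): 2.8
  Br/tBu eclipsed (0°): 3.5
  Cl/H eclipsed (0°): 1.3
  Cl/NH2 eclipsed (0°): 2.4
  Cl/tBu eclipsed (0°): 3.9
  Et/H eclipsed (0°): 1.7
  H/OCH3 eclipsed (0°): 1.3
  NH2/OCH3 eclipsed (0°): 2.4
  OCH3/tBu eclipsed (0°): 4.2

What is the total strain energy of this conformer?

This conformer (eclipsed): OCH3–tBu eclipsed, Br–H eclipsed, Cl–NH2 eclipsed; 4.2 + 1.7 + 2.4 = 8.3 kcal/mol.

8.3 kcal/mol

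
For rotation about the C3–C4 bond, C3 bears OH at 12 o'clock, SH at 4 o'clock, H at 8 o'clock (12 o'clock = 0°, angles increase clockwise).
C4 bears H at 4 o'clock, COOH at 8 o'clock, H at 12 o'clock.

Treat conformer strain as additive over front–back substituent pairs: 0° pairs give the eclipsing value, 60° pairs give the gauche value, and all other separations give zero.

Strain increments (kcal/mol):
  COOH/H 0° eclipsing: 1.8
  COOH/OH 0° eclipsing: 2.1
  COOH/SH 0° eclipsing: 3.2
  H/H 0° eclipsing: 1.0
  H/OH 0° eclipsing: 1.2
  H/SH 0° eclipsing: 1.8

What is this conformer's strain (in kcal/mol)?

This conformer is eclipsed. OH at 0° is eclipsed with H at 0° (1.2); SH at 120° is eclipsed with H at 120° (1.8); H at 240° is eclipsed with COOH at 240° (1.8). Total 4.8 kcal/mol.

4.8 kcal/mol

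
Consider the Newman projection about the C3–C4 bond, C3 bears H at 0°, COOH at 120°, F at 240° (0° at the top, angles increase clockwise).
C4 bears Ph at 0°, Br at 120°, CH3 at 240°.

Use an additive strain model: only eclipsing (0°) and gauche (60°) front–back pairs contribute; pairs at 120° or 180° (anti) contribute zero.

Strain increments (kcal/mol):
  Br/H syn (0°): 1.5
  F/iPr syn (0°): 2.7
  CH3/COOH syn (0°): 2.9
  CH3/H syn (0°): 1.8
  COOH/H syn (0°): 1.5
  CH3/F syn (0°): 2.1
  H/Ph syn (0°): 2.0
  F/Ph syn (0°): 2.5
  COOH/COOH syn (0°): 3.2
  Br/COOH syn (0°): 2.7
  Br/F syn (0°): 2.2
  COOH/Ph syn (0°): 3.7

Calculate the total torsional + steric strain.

This conformer (eclipsed): H–Ph eclipsed, COOH–Br eclipsed, F–CH3 eclipsed; 2.0 + 2.7 + 2.1 = 6.8 kcal/mol.

6.8 kcal/mol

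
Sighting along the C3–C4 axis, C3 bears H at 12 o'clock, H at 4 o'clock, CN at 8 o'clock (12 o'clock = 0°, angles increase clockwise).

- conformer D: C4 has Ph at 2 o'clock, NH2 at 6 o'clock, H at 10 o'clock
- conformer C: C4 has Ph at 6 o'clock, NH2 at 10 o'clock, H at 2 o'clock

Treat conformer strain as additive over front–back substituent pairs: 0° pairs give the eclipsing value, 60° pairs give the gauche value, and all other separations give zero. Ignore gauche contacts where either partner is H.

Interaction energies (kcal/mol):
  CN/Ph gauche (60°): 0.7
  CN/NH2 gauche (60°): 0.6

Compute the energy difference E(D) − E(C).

D (staggered): CN–NH2 gauche; 0.6 = 0.6 kcal/mol.
C (staggered): CN–Ph gauche, CN–NH2 gauche; 0.7 + 0.6 = 1.3 kcal/mol.
E(D) − E(C) = 0.6 − 1.3 = -0.7 kcal/mol.

-0.7 kcal/mol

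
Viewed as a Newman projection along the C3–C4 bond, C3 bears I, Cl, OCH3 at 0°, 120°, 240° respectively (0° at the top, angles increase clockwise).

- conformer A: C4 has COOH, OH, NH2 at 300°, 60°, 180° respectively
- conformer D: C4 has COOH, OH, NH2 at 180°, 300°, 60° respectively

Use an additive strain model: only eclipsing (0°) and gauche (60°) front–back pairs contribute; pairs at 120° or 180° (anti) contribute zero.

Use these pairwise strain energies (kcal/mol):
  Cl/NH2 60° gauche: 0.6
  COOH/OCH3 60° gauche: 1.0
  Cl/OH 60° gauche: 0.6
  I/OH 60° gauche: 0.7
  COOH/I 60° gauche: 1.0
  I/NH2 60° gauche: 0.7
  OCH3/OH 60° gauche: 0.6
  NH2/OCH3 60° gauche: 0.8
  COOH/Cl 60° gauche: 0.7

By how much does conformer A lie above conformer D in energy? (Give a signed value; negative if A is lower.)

+0.4 kcal/mol

A (staggered): I–COOH gauche, I–OH gauche, Cl–OH gauche, Cl–NH2 gauche, OCH3–COOH gauche, OCH3–NH2 gauche; 1.0 + 0.7 + 0.6 + 0.6 + 1.0 + 0.8 = 4.7 kcal/mol.
D (staggered): I–OH gauche, I–NH2 gauche, Cl–COOH gauche, Cl–NH2 gauche, OCH3–COOH gauche, OCH3–OH gauche; 0.7 + 0.7 + 0.7 + 0.6 + 1.0 + 0.6 = 4.3 kcal/mol.
E(A) − E(D) = 4.7 − 4.3 = +0.4 kcal/mol.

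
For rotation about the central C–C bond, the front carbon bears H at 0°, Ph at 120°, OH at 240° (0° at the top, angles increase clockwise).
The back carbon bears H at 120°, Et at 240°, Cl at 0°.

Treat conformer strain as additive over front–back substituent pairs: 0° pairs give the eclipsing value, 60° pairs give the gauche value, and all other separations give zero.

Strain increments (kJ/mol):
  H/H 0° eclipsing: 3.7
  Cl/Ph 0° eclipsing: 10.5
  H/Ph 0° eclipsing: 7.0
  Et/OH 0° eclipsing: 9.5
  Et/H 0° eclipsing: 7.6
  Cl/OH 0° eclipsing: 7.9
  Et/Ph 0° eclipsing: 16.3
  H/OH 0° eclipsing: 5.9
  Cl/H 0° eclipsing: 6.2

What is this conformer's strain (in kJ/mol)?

This conformer is eclipsed. H at 0° is eclipsed with Cl at 0° (6.2); Ph at 120° is eclipsed with H at 120° (7.0); OH at 240° is eclipsed with Et at 240° (9.5). Total 22.7 kJ/mol.

22.7 kJ/mol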